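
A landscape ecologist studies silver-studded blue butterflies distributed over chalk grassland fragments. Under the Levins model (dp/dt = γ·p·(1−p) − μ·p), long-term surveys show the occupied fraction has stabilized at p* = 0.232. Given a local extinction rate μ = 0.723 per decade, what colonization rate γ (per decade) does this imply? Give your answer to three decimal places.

0.941

At equilibrium γ(1−p*) = μ, so γ = μ/(1−p*).
γ = 0.723/(1 − 0.232) = 0.723/0.7680 = 0.9414.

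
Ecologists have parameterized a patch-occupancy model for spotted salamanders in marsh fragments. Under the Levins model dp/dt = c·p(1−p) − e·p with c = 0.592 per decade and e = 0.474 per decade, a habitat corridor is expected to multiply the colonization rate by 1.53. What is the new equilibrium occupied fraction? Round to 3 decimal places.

Before: p* = 1 − 0.474/0.592 = 0.1993.
After the change, c = 0.90576, e = 0.474, so p* = 1 − 0.474/0.90576 = 0.4767.

0.477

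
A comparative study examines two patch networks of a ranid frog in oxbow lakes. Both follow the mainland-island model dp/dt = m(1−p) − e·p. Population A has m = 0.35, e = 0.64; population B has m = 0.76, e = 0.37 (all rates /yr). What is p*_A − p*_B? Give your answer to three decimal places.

-0.319

A: p*_A = m/(m+e) = 0.35/0.9900 = 0.3535.
B: p*_B = 0.76/1.1300 = 0.6726.
p*_A − p*_B = 0.3535 − 0.6726 = -0.3190.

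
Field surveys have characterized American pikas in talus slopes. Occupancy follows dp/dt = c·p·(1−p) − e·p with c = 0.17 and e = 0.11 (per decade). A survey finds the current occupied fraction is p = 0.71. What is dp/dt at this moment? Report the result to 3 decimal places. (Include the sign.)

-0.043

Colonization term: c·p·(1−p) = 0.17×0.71×0.2900 = 0.03500.
Extinction term: e·p = 0.07810.
dp/dt = 0.03500 − 0.07810 = -0.04310.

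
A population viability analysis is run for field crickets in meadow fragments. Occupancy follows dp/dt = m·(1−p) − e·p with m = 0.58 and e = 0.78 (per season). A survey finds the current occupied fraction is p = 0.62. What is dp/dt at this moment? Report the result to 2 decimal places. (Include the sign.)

-0.26

Colonization term: m·(1−p) = 0.58×0.3800 = 0.22040.
Extinction term: e·p = 0.48360.
dp/dt = 0.22040 − 0.48360 = -0.26320.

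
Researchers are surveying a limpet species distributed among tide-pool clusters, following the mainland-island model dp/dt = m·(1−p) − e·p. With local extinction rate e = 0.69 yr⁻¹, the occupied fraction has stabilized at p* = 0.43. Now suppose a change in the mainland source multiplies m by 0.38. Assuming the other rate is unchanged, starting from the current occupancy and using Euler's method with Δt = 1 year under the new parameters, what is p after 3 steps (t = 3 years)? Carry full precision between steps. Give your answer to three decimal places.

Balance m(1−p*) = e·p* gives m = e·p*/(1−p*) = 0.69×0.43000/0.57000 = 0.52053.
Starting from p₀ = 0.43000; update p ← p + (dp/dt)·Δt with the new parameters.
step 1: Δp = -0.18395, p = 0.24605
step 2: Δp = -0.02064, p = 0.22541
step 3: Δp = -0.00232, p = 0.22309

0.223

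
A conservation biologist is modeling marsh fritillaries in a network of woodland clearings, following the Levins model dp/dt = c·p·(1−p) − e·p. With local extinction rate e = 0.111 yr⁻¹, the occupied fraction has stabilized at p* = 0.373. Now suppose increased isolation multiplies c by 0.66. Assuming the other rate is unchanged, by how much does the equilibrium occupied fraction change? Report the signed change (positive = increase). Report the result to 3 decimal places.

Balance c(1−p*) = e gives c = e/(1 − 0.37300) = 0.111/0.62700 = 0.17703.
New p* = 1 − e/c = 1 − 0.11100/0.11684 = 0.04998.
Δp* = 0.04998 − 0.37300 = -0.32302.

-0.323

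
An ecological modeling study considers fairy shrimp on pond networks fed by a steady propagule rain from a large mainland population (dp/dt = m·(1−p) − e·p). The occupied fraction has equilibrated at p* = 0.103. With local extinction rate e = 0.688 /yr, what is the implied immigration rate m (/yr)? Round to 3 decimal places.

0.079

At equilibrium m(1−p*) = e·p*, so m = e·p*/(1−p*).
m = 0.688 × 0.103 / 0.8970 = 0.0709/0.8970 = 0.0790.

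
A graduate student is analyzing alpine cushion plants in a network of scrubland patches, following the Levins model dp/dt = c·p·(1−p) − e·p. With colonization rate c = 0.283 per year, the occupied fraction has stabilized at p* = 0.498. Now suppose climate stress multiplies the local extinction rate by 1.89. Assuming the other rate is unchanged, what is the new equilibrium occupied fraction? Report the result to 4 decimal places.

0.0512

Balance c(1−p*) = e gives e = 0.283×(1 − 0.49800) = 0.14207.
New p* = 1 − e/c = 1 − 0.26851/0.28300 = 0.05120.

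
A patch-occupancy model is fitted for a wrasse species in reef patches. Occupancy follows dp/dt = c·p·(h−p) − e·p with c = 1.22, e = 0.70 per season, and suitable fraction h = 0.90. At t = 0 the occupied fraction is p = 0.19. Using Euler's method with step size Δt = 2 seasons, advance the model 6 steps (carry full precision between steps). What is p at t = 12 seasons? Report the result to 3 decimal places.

0.326

Update rule: p ← p + [c·p·(h−p) − e·p]·Δt with Δt = 2.
step 1: Δp = +0.06316, p = 0.25316
step 2: Δp = +0.04514, p = 0.29829
step 3: Δp = +0.02033, p = 0.31863
step 4: Δp = +0.00591, p = 0.32454
step 5: Δp = +0.00134, p = 0.32588
step 6: Δp = +0.00028, p = 0.32616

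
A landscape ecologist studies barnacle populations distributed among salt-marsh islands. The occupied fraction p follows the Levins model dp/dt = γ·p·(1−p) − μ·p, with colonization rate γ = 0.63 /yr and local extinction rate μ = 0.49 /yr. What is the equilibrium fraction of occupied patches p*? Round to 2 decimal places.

Setting dp/dt = 0 and dividing through by p* gives γ·(1−p*) = μ.
So p* = 1 − μ/γ = 1 − 0.49/0.63 = 1 − 0.7778 = 0.2222.

0.22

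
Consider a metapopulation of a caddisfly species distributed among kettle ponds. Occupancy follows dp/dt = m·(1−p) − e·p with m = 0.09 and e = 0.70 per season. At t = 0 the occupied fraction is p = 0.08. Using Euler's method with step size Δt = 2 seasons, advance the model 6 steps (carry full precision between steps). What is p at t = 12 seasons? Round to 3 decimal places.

0.113

Update rule: p ← p + [m·(1−p) − e·p]·Δt with Δt = 2.
  1  |  dp/dt·Δt = +0.053600  |  p_1 = 0.133600
  2  |  dp/dt·Δt = -0.031088  |  p_2 = 0.102512
  3  |  dp/dt·Δt = +0.018031  |  p_3 = 0.120543
  4  |  dp/dt·Δt = -0.010458  |  p_4 = 0.110085
  5  |  dp/dt·Δt = +0.006066  |  p_5 = 0.116151
  6  |  dp/dt·Δt = -0.003518  |  p_6 = 0.112633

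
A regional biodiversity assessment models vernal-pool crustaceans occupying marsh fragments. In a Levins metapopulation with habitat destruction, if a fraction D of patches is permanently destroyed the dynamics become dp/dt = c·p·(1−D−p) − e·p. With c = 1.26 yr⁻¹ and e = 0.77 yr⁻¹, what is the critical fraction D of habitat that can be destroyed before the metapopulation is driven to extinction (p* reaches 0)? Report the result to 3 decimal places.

0.389

The nontrivial equilibrium is p* = (1−D) − e/c; extinction occurs when this hits zero.
So D_crit = 1 − e/c = 1 − 0.77/1.26 = 1 − 0.6111 = 0.3889.
Note this equals the original equilibrium occupancy — the Levins extinction-debt result.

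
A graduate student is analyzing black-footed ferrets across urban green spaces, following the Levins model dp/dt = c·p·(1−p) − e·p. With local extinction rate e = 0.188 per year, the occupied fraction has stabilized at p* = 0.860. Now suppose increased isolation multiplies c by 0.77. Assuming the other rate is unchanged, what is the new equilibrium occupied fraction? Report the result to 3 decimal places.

Balance c(1−p*) = e gives c = e/(1 − 0.86000) = 0.188/0.14000 = 1.34286.
New p* = 1 − e/c = 1 − 0.18800/1.03400 = 0.81818.

0.818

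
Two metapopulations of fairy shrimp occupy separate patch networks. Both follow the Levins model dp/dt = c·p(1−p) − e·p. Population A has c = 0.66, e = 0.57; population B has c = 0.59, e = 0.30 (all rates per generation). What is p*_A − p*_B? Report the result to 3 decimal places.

A: p*_A = 1 − 0.57/0.66 = 0.1364.
B: p*_B = 1 − 0.30/0.59 = 0.4915.
p*_A − p*_B = 0.1364 − 0.4915 = -0.3552.

-0.355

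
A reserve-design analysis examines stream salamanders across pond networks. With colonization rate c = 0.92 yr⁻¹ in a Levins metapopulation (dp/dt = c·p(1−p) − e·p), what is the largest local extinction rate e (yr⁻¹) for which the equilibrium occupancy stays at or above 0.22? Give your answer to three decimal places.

0.718

1 − e/c ≥ 0.22 ⇒ e ≤ c(1 − 0.22) = 0.92 × 0.7800.
e_max = 0.7176.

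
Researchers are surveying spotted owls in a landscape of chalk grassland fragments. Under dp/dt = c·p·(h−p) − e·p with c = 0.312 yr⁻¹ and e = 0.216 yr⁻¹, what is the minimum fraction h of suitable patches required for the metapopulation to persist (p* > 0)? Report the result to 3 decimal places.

p* = h − e/c is positive only when h > e/c.
h_min = e/c = 0.216/0.312 = 0.6923.

0.692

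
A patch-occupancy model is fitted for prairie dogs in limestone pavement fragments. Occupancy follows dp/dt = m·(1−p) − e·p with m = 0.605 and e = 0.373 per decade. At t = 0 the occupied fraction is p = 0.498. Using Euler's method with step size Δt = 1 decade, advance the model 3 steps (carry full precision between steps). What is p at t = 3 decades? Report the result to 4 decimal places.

0.6186

Update rule: p ← p + [m·(1−p) − e·p]·Δt with Δt = 1.
p: 0.49800 → 0.61596  (Δp = +0.11796)
p: 0.61596 → 0.61855  (Δp = +0.00260)
p: 0.61855 → 0.61861  (Δp = +0.00006)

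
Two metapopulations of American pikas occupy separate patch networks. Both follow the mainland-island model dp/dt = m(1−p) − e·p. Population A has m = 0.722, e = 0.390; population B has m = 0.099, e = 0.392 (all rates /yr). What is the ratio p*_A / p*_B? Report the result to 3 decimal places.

A: p*_A = m/(m+e) = 0.722/1.1120 = 0.6493.
B: p*_B = 0.099/0.4910 = 0.2016.
p*_A / p*_B = 0.6493/0.2016 = 3.2202.

3.220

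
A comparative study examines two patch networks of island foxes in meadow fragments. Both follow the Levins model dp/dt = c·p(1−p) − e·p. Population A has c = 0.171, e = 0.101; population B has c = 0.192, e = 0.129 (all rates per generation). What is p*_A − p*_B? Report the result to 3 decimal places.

0.081

A: p*_A = 1 − 0.101/0.171 = 0.4094.
B: p*_B = 1 − 0.129/0.192 = 0.3281.
p*_A − p*_B = 0.4094 − 0.3281 = 0.0812.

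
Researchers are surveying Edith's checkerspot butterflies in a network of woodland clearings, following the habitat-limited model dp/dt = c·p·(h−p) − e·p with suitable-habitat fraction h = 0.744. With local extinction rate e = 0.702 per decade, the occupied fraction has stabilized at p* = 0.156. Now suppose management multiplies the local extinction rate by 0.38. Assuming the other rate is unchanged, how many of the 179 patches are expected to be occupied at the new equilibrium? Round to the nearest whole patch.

Balance c(h−p*) = e gives c = e/(0.744 − 0.15600) = 0.702/0.58800 = 1.19388.
New p* = 0.744 − e/c = 0.744 − 0.26676/1.19388 = 0.52056.
Expected occupied = 179 × 0.52056 = 93.18 ≈ 93.

93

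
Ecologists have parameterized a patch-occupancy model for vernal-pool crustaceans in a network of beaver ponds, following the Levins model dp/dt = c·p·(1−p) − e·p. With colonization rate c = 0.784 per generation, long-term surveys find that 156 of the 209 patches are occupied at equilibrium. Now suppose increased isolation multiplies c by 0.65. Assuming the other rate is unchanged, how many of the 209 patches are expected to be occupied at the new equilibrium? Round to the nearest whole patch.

Observed p* = 156/209 = 0.74641.
Balance c(1−p*) = e gives e = 0.784×(1 − 0.74641) = 0.19881.
New p* = 1 − e/c = 1 − 0.19881/0.50960 = 0.60987.
Expected occupied = 209 × 0.60987 = 127.46 ≈ 127.

127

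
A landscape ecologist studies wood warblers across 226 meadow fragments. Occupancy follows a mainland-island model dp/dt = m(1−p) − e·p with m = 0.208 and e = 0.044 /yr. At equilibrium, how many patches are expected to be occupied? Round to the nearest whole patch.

p* = m/(m+e) = 0.208/0.2520 = 0.8254.
Expected occupied patches = N × p* = 226 × 0.8254 = 186.54 ≈ 187.

187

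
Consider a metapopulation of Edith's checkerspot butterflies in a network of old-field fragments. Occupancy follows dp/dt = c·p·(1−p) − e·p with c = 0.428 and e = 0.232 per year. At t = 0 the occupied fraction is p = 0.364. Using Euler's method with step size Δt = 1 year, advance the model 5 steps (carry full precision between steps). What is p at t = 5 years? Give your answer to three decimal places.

Update rule: p ← p + [c·p·(1−p) − e·p]·Δt with Δt = 1.
p: 0.36400 → 0.37864  (Δp = +0.01464)
p: 0.37864 → 0.39149  (Δp = +0.01285)
p: 0.39149 → 0.40262  (Δp = +0.01114)
p: 0.40262 → 0.41216  (Δp = +0.00953)
p: 0.41216 → 0.42023  (Δp = +0.00808)

0.420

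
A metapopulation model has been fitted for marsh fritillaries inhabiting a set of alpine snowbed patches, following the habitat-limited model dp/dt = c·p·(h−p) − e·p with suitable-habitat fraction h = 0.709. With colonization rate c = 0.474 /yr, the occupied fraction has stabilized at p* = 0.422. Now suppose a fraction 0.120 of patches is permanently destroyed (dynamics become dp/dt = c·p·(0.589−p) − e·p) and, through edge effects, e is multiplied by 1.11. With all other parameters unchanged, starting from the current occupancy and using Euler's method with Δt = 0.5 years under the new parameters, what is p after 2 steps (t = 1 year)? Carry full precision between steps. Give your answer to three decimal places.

0.394

Balance c(h−p*) = e gives e = 0.474×(0.709 − 0.42200) = 0.13604.
Starting from p₀ = 0.42200; update p ← p + (dp/dt)·Δt with the new parameters.
  1  |  dp/dt·Δt = -0.015159  |  p_1 = 0.406841
  2  |  dp/dt·Δt = -0.013153  |  p_2 = 0.393688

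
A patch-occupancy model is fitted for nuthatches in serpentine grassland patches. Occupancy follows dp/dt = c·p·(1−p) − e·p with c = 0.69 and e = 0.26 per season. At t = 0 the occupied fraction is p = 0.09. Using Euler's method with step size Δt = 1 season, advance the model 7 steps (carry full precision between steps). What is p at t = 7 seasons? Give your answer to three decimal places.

Update rule: p ← p + [c·p·(1−p) − e·p]·Δt with Δt = 1.
t = 1: p = 0.09000 + (+0.03311) = 0.12311
t = 2: p = 0.12311 + (+0.04248) = 0.16559
t = 3: p = 0.16559 + (+0.05228) = 0.21787
t = 4: p = 0.21787 + (+0.06093) = 0.27881
t = 5: p = 0.27881 + (+0.06625) = 0.34506
t = 6: p = 0.34506 + (+0.06622) = 0.41128
t = 7: p = 0.41128 + (+0.06014) = 0.47141

0.471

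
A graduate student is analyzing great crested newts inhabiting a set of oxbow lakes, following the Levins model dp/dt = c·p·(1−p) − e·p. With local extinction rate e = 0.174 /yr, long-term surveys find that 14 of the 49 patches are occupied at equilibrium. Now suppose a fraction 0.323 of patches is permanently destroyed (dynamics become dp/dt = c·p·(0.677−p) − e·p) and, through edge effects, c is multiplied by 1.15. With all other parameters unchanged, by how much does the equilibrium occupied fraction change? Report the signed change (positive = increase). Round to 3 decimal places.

-0.230

Observed p* = 14/49 = 0.28571.
Balance c(1−p*) = e gives c = e/(1 − 0.28571) = 0.174/0.71429 = 0.24360.
New p* = 0.677 − e/c = 0.677 − 0.17400/0.28014 = 0.05588.
Δp* = 0.05588 − 0.28571 = -0.22983.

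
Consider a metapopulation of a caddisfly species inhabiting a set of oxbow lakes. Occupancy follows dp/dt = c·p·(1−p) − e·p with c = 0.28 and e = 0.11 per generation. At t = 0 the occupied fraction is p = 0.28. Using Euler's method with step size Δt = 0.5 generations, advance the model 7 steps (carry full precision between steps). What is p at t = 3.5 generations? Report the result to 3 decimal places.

0.369

Update rule: p ← p + [c·p·(1−p) − e·p]·Δt with Δt = 0.5.
p: 0.28000 → 0.29282  (Δp = +0.01282)
p: 0.29282 → 0.30571  (Δp = +0.01289)
p: 0.30571 → 0.31861  (Δp = +0.01290)
p: 0.31861 → 0.33148  (Δp = +0.01287)
p: 0.33148 → 0.34427  (Δp = +0.01279)
p: 0.34427 → 0.35694  (Δp = +0.01267)
p: 0.35694 → 0.36945  (Δp = +0.01250)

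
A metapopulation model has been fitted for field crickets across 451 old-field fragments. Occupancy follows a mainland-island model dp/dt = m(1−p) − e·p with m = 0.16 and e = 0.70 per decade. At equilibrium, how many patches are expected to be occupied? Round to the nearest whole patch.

p* = m/(m+e) = 0.16/0.8600 = 0.1860.
Expected occupied patches = N × p* = 451 × 0.1860 = 83.91 ≈ 84.

84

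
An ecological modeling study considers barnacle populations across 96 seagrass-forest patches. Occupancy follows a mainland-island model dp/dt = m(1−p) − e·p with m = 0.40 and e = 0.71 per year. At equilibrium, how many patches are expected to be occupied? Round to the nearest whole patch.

35

p* = m/(m+e) = 0.40/1.1100 = 0.3604.
Expected occupied patches = N × p* = 96 × 0.3604 = 34.59 ≈ 35.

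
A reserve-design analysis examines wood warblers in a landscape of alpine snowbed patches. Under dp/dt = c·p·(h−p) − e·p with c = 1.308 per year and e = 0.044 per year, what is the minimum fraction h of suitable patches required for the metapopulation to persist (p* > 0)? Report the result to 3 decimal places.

p* = h − e/c is positive only when h > e/c.
h_min = e/c = 0.044/1.308 = 0.0336.

0.034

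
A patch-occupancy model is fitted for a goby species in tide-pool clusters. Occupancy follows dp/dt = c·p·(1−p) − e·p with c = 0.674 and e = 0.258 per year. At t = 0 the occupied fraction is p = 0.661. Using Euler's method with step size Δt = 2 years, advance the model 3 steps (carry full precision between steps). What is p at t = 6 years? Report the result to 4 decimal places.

0.6173

Update rule: p ← p + [c·p·(1−p) − e·p]·Δt with Δt = 2.
step 1: Δp = -0.03902, p = 0.62198
step 2: Δp = -0.00400, p = 0.61798
step 3: Δp = -0.00064, p = 0.61734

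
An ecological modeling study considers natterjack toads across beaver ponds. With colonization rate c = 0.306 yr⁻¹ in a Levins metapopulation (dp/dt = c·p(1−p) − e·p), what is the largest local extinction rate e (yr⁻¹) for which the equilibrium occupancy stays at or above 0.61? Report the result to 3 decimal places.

1 − e/c ≥ 0.61 ⇒ e ≤ c(1 − 0.61) = 0.306 × 0.3900.
e_max = 0.1193.

0.119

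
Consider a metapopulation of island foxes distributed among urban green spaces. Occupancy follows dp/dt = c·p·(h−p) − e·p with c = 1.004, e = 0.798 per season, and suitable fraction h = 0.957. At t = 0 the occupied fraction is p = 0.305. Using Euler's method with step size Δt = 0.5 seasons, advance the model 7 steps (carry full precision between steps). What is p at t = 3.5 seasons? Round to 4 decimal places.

0.2164

Update rule: p ← p + [c·p·(h−p) − e·p]·Δt with Δt = 0.5.
  1  |  dp/dt·Δt = -0.021867  |  p_1 = 0.283133
  2  |  dp/dt·Δt = -0.017191  |  p_2 = 0.265941
  3  |  dp/dt·Δt = -0.013852  |  p_3 = 0.252089
  4  |  dp/dt·Δt = -0.011378  |  p_4 = 0.240711
  5  |  dp/dt·Δt = -0.009490  |  p_5 = 0.231221
  6  |  dp/dt·Δt = -0.008014  |  p_6 = 0.223207
  7  |  dp/dt·Δt = -0.006838  |  p_7 = 0.216369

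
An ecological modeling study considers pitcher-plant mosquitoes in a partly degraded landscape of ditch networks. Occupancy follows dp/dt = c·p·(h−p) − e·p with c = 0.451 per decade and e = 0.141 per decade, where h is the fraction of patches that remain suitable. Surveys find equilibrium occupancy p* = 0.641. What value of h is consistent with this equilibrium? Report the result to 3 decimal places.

0.954

At equilibrium c(h−p*) = e, so h = p* + e/c.
h = 0.641 + 0.141/0.451 = 0.641 + 0.3126 = 0.9536.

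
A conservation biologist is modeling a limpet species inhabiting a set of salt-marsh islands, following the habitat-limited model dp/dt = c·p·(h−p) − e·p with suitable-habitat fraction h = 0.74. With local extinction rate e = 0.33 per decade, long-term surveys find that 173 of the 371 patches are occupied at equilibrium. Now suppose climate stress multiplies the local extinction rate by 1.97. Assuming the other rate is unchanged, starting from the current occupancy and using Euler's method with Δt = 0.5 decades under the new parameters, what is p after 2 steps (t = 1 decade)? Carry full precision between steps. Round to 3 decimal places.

0.347

Observed p* = 173/371 = 0.46631.
Balance c(h−p*) = e gives c = e/(0.74 − 0.46631) = 0.33/0.27369 = 1.20573.
Starting from p₀ = 0.46631; update p ← p + (dp/dt)·Δt with the new parameters.
step 1: Δp = -0.07463, p = 0.39167
step 2: Δp = -0.04506, p = 0.34661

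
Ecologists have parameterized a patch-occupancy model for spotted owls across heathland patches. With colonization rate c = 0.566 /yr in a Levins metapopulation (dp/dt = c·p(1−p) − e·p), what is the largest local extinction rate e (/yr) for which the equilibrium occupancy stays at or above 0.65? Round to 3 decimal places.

0.198

1 − e/c ≥ 0.65 ⇒ e ≤ c(1 − 0.65) = 0.566 × 0.3500.
e_max = 0.1981.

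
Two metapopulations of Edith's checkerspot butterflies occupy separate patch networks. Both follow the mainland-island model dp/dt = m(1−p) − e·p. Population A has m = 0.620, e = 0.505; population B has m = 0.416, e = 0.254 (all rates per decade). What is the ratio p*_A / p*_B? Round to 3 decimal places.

A: p*_A = m/(m+e) = 0.620/1.1250 = 0.5511.
B: p*_B = 0.416/0.6700 = 0.6209.
p*_A / p*_B = 0.5511/0.6209 = 0.8876.

0.888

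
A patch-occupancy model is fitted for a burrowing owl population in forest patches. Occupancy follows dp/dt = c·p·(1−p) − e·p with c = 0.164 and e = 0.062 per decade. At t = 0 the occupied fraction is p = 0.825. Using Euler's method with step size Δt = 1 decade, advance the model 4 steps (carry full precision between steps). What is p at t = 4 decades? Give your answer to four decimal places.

Update rule: p ← p + [c·p·(1−p) − e·p]·Δt with Δt = 1.
p: 0.82500 → 0.79753  (Δp = -0.02747)
p: 0.79753 → 0.77456  (Δp = -0.02296)
p: 0.77456 → 0.75518  (Δp = -0.01939)
p: 0.75518 → 0.73868  (Δp = -0.01650)

0.7387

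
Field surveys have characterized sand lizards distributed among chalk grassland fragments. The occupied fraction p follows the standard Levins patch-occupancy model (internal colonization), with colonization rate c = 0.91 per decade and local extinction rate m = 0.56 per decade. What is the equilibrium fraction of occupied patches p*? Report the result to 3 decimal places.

Setting dp/dt = 0 and dividing through by p* gives c·(1−p*) = m.
So p* = 1 − m/c = 1 − 0.56/0.91 = 1 − 0.6154 = 0.3846.

0.385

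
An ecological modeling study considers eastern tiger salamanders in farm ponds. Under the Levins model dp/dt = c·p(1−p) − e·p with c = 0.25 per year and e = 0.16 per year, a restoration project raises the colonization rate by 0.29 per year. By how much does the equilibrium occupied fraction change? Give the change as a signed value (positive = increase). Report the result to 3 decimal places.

Before: p* = 1 − 0.16/0.25 = 0.3600.
After the change, c = 0.54, e = 0.16, so p* = 1 − 0.16/0.54 = 0.7037.
Δp* = 0.7037 − 0.3600 = +0.3437.

0.344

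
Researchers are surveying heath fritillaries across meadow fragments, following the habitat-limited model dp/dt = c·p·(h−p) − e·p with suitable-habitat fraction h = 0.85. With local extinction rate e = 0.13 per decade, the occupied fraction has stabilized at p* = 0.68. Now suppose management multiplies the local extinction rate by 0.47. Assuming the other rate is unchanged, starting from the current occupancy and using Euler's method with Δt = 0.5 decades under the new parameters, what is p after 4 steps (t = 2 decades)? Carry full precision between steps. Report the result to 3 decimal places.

Balance c(h−p*) = e gives c = e/(0.85 − 0.68000) = 0.13/0.17000 = 0.76471.
Starting from p₀ = 0.68000; update p ← p + (dp/dt)·Δt with the new parameters.
step 1: Δp = +0.02343, p = 0.70343
step 2: Δp = +0.01793, p = 0.72136
step 3: Δp = +0.01344, p = 0.73480
step 4: Δp = +0.00992, p = 0.74472

0.745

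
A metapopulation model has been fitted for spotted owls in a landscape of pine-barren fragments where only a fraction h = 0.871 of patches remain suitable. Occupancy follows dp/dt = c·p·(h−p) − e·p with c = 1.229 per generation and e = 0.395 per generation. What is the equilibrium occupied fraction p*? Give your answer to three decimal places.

Setting dp/dt = 0 and dividing by p* gives c·(h−p*) = e.
So p* = h − e/c = 0.871 − 0.395/1.229 = 0.871 − 0.3214 = 0.5496.

0.550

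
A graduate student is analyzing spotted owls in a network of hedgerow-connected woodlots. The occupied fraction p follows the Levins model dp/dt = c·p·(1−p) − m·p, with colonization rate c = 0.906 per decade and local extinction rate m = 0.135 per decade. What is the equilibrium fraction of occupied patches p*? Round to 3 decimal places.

0.851

At equilibrium, colonization balances extinction: c·p*·(1−p*) = m·p*.
So p* = 1 − m/c = 1 − 0.135/0.906 = 1 − 0.1490 = 0.8510.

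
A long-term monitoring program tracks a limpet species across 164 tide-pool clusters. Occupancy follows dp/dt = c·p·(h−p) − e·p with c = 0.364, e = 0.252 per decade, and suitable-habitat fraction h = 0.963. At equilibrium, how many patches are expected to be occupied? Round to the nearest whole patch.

p* = h − e/c = 0.963 − 0.6923 = 0.2707.
Expected occupied patches = N × p* = 164 × 0.2707 = 44.39 ≈ 44.

44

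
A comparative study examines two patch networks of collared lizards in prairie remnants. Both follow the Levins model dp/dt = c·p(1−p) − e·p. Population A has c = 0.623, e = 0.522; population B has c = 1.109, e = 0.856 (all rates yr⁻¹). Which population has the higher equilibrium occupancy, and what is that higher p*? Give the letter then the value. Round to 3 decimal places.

A: p*_A = 1 − 0.522/0.623 = 0.1621.
B: p*_B = 1 − 0.856/1.109 = 0.2281.
B is higher at 0.2281.

B, 0.228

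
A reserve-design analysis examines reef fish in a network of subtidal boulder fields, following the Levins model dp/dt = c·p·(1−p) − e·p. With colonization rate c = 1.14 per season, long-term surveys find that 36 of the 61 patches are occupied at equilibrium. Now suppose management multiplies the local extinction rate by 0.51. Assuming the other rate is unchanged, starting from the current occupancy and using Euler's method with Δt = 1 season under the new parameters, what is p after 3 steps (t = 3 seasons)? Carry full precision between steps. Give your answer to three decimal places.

Observed p* = 36/61 = 0.59016.
Balance c(1−p*) = e gives e = 1.14×(1 − 0.59016) = 0.46721.
Starting from p₀ = 0.59016; update p ← p + (dp/dt)·Δt with the new parameters.
  1  |  dp/dt·Δt = +0.135109  |  p_1 = 0.725273
  2  |  dp/dt·Δt = +0.054330  |  p_2 = 0.779603
  3  |  dp/dt·Δt = +0.010114  |  p_3 = 0.789718

0.790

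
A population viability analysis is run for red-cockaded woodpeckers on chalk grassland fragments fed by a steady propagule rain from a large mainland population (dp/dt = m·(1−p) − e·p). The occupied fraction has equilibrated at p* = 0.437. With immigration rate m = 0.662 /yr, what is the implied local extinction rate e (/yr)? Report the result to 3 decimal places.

At equilibrium m(1−p*) = e·p*, so e = m(1−p*)/p*.
e = 0.662 × 0.5630 / 0.437 = 0.8529.

0.853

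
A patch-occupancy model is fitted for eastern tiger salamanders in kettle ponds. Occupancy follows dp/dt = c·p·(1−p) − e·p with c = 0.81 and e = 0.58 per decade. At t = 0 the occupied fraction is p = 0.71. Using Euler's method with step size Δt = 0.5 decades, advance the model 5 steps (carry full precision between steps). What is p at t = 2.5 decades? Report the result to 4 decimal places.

Update rule: p ← p + [c·p·(1−p) − e·p]·Δt with Δt = 0.5.
step 1: Δp = -0.12251, p = 0.58749
step 2: Δp = -0.07222, p = 0.51527
step 3: Δp = -0.04827, p = 0.46700
step 4: Δp = -0.03462, p = 0.43238
step 5: Δp = -0.02599, p = 0.40638

0.4064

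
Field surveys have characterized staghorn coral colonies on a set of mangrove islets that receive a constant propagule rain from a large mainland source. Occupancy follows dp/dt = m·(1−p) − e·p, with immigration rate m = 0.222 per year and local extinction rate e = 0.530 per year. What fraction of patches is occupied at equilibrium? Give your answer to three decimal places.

0.295

Setting dp/dt = 0: m − m·p* = e·p*, so m = (m+e)·p*.
p* = m/(m+e) = 0.222/(0.222+0.530) = 0.222/0.7520 = 0.2952.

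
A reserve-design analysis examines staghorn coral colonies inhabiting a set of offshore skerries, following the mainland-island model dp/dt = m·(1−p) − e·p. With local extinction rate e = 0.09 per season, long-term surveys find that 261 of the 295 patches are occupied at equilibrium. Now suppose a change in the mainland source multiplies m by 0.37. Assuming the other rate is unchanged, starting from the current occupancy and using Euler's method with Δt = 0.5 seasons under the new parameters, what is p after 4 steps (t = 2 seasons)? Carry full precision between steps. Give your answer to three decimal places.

Observed p* = 261/295 = 0.88475.
Balance m(1−p*) = e·p* gives m = e·p*/(1−p*) = 0.09×0.88475/0.11525 = 0.69088.
Starting from p₀ = 0.88475; update p ← p + (dp/dt)·Δt with the new parameters.
step 1: Δp = -0.02508, p = 0.85966
step 2: Δp = -0.02075, p = 0.83892
step 3: Δp = -0.01716, p = 0.82175
step 4: Δp = -0.01420, p = 0.80756

0.808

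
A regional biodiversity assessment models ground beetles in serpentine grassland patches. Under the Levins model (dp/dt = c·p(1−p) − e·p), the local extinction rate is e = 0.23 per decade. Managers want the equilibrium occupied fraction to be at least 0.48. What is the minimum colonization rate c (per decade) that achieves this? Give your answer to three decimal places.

0.442

p* = 1 − e/c ≥ 0.48 requires e/c ≤ 0.5200, i.e. c ≥ e/0.5200.
c_min = 0.23/0.5200 = 0.4423.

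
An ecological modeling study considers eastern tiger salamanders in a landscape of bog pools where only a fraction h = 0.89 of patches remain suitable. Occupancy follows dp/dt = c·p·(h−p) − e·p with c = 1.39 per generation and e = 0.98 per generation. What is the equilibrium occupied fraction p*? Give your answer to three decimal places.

0.185

Setting dp/dt = 0 and dividing by p* gives c·(h−p*) = e.
So p* = h − e/c = 0.89 − 0.98/1.39 = 0.89 − 0.7050 = 0.1850.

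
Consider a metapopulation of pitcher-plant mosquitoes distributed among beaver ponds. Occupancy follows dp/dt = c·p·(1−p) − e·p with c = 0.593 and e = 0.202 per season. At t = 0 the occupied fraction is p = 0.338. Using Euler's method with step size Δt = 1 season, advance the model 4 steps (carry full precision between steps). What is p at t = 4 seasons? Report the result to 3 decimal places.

0.561

Update rule: p ← p + [c·p·(1−p) − e·p]·Δt with Δt = 1.
  1  |  dp/dt·Δt = +0.064411  |  p_1 = 0.402411
  2  |  dp/dt·Δt = +0.061315  |  p_2 = 0.463727
  3  |  dp/dt·Δt = +0.053797  |  p_3 = 0.517524
  4  |  dp/dt·Δt = +0.043528  |  p_4 = 0.561052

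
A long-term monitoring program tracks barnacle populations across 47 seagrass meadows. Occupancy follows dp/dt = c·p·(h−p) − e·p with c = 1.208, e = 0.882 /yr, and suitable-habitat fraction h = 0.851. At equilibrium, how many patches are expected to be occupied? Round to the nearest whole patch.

p* = h − e/c = 0.851 − 0.7301 = 0.1209.
Expected occupied patches = N × p* = 47 × 0.1209 = 5.68 ≈ 6.

6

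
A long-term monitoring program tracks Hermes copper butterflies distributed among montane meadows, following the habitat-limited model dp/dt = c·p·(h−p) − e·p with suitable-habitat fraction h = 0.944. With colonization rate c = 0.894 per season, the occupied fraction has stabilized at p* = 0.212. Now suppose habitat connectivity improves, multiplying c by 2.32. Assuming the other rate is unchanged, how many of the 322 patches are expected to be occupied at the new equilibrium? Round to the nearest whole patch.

202

Balance c(h−p*) = e gives e = 0.894×(0.944 − 0.21200) = 0.65441.
New p* = 0.944 − e/c = 0.944 − 0.65441/2.07408 = 0.62848.
Expected occupied = 322 × 0.62848 = 202.37 ≈ 202.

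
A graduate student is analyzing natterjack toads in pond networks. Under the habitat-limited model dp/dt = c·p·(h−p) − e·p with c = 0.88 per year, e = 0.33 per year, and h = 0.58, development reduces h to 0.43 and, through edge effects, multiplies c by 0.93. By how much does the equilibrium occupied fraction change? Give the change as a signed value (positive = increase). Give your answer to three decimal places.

Before: p* = h − e/c = 0.58 − 0.33/0.88 = 0.58 − 0.3750 = 0.2050.
After: c = 0.8184, e = 0.33, h = 0.43; p* = 0.43 − 0.33/0.8184 = 0.0268.
Δp* = 0.0268 − 0.2050 = -0.1782.

-0.178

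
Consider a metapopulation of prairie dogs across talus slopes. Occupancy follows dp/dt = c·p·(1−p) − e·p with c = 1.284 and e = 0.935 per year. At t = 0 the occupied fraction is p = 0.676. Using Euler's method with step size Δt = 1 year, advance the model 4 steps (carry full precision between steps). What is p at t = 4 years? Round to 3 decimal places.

0.284

Update rule: p ← p + [c·p·(1−p) − e·p]·Δt with Δt = 1.
step 1: Δp = -0.35083, p = 0.32517
step 2: Δp = -0.02228, p = 0.30289
step 3: Δp = -0.01209, p = 0.29080
step 4: Δp = -0.00709, p = 0.28371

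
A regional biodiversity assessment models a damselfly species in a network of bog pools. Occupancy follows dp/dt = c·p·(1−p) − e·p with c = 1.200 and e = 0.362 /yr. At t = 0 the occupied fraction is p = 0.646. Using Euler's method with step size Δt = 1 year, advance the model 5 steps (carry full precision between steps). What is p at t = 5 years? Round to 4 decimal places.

Update rule: p ← p + [c·p·(1−p) − e·p]·Δt with Δt = 1.
step 1: Δp = +0.04057, p = 0.68657
step 2: Δp = +0.00969, p = 0.69626
step 3: Δp = +0.00173, p = 0.69799
step 4: Δp = +0.00029, p = 0.69828
step 5: Δp = +0.00005, p = 0.69832

0.6983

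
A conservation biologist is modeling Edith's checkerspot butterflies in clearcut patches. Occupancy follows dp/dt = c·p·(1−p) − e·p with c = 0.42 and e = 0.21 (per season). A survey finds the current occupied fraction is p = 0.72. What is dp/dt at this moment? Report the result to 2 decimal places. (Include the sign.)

Colonization term: c·p·(1−p) = 0.42×0.72×0.2800 = 0.08467.
Extinction term: e·p = 0.15120.
dp/dt = 0.08467 − 0.15120 = -0.06653.

-0.07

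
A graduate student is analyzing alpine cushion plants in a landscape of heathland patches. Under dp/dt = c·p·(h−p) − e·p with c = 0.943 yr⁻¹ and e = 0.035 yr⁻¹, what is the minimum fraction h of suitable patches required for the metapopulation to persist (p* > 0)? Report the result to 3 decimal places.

p* = h − e/c is positive only when h > e/c.
h_min = e/c = 0.035/0.943 = 0.0371.

0.037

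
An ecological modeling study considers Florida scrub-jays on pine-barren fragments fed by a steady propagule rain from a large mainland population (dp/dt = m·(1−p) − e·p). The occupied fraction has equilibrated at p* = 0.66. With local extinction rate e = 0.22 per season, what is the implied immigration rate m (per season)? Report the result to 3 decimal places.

0.427

At equilibrium m(1−p*) = e·p*, so m = e·p*/(1−p*).
m = 0.22 × 0.66 / 0.3400 = 0.1452/0.3400 = 0.4271.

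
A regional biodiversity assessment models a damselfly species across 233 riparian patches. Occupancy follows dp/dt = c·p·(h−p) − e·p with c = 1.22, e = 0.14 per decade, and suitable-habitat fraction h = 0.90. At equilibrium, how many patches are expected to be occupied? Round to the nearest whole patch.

p* = h − e/c = 0.90 − 0.1148 = 0.7852.
Expected occupied patches = N × p* = 233 × 0.7852 = 182.96 ≈ 183.

183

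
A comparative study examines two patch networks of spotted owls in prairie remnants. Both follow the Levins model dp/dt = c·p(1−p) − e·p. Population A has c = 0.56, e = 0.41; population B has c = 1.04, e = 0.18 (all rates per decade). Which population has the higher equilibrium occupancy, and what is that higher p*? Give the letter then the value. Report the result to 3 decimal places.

A: p*_A = 1 − 0.41/0.56 = 0.2679.
B: p*_B = 1 − 0.18/1.04 = 0.8269.
B is higher at 0.8269.

B, 0.827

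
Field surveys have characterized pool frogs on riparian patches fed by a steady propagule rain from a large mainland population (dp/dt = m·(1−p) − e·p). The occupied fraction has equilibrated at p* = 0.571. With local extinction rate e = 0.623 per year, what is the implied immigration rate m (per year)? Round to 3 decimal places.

0.829

At equilibrium m(1−p*) = e·p*, so m = e·p*/(1−p*).
m = 0.623 × 0.571 / 0.4290 = 0.3557/0.4290 = 0.8292.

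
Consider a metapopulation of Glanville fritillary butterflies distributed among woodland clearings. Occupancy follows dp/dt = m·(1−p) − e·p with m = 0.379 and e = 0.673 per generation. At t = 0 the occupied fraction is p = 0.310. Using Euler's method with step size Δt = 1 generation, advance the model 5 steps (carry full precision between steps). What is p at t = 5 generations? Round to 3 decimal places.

Update rule: p ← p + [m·(1−p) − e·p]·Δt with Δt = 1.
  1  |  dp/dt·Δt = +0.052880  |  p_1 = 0.362880
  2  |  dp/dt·Δt = -0.002750  |  p_2 = 0.360130
  3  |  dp/dt·Δt = +0.000143  |  p_3 = 0.360273
  4  |  dp/dt·Δt = -0.000007  |  p_4 = 0.360266
  5  |  dp/dt·Δt = +0.000000  |  p_5 = 0.360266

0.360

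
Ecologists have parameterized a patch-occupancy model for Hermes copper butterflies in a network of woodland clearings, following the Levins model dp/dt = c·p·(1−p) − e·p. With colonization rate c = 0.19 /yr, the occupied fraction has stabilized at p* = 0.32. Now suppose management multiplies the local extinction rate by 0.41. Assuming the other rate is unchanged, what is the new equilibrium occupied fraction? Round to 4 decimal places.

0.7212

Balance c(1−p*) = e gives e = 0.19×(1 − 0.32000) = 0.12920.
New p* = 1 − e/c = 1 − 0.05297/0.19000 = 0.72121.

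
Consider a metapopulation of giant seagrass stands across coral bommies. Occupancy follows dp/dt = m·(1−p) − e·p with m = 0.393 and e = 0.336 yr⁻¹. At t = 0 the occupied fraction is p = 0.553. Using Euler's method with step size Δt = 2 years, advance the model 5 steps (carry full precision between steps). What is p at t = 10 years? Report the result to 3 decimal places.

Update rule: p ← p + [m·(1−p) − e·p]·Δt with Δt = 2.
step 1: Δp = -0.02027, p = 0.53273
step 2: Δp = +0.00929, p = 0.54201
step 3: Δp = -0.00425, p = 0.53776
step 4: Δp = +0.00195, p = 0.53971
step 5: Δp = -0.00089, p = 0.53881

0.539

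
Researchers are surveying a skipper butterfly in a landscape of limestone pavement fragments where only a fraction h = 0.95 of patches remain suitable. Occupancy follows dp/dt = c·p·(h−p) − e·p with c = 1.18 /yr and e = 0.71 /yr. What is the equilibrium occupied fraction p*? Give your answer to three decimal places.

0.348

Setting dp/dt = 0 and dividing by p* gives c·(h−p*) = e.
So p* = h − e/c = 0.95 − 0.71/1.18 = 0.95 − 0.6017 = 0.3483.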